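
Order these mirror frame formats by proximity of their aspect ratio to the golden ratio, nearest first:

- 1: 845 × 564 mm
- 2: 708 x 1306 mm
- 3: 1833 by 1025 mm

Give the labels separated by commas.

Ratios: 1 = 845 / 564 ≈ 1.498; 2 = 1306 / 708 ≈ 1.845; 3 = 1833 / 1025 ≈ 1.788.
|Δ from 1.618|: 1 0.120; 2 0.227; 3 0.170.

1, 3, 2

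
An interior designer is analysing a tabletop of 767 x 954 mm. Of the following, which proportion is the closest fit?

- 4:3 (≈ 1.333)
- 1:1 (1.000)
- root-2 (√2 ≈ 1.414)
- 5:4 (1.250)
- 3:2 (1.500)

5:4

Ratio = 954 / 767 ≈ 1.244.
Distances: 4:3 1.333 (Δ 0.089); 1:1 1.000 (Δ 0.244); root-2 1.414 (Δ 0.170); 5:4 1.250 (Δ 0.006); 3:2 1.500 (Δ 0.256).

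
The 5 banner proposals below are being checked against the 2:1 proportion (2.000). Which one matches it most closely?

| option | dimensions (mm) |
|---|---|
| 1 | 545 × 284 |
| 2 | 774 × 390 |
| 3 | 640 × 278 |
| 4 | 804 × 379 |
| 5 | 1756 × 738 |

2

Target 2:1 ≈ 2.000.
1: 1.919 (Δ0.081)  2: 1.985 (Δ0.015)  3: 2.302 (Δ0.302)  4: 2.121 (Δ0.121)  5: 2.379 (Δ0.379)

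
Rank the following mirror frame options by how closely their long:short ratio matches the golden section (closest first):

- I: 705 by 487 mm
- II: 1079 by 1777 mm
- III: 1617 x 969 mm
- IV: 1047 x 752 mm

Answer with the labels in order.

II, III, I, IV

I: 705/487 ≈ 1.448 → |1.448 − 1.618| = 0.170
II: 1777/1079 ≈ 1.647 → |1.647 − 1.618| = 0.029
III: 1617/969 ≈ 1.669 → |1.669 − 1.618| = 0.051
IV: 1047/752 ≈ 1.392 → |1.392 − 1.618| = 0.226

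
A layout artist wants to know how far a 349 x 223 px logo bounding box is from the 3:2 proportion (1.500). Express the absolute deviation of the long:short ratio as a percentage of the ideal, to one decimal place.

4.3%

Ratio = 349 / 223 ≈ 1.5650.
Ideal 3:2 = 1.5000. |1.5650 − 1.5000| / 1.5000 ≈ 4.33% → 4.3%.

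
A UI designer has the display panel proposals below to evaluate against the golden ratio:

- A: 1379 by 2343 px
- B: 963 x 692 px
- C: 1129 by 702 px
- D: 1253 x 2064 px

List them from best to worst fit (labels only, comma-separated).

A: 2343/1379 ≈ 1.699 → |1.699 − 1.618| = 0.081
B: 963/692 ≈ 1.392 → |1.392 − 1.618| = 0.226
C: 1129/702 ≈ 1.608 → |1.608 − 1.618| = 0.010
D: 2064/1253 ≈ 1.647 → |1.647 − 1.618| = 0.029

C, D, A, B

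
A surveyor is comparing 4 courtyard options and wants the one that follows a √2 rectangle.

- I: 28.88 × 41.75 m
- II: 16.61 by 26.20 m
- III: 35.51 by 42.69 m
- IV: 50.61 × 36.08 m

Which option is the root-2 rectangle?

IV

Target root-2 ≈ 1.414.
I: 1.446 (Δ0.032)  II: 1.577 (Δ0.163)  III: 1.202 (Δ0.212)  IV: 1.403 (Δ0.011)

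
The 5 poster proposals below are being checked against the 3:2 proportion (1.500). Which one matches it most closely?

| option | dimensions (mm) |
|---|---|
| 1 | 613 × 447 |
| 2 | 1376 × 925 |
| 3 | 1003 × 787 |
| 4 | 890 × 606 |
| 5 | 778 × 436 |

Target 3:2 ≈ 1.500.
1: 1.371 (Δ0.129)  2: 1.488 (Δ0.012)  3: 1.274 (Δ0.226)  4: 1.469 (Δ0.031)  5: 1.784 (Δ0.284)

2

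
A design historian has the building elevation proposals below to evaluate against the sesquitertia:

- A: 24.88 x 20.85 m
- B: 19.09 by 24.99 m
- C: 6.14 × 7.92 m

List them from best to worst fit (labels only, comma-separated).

B, C, A

Ratios: A = 24.88 / 20.85 ≈ 1.193; B = 24.99 / 19.09 ≈ 1.309; C = 7.92 / 6.14 ≈ 1.290.
|Δ from 1.333|: A 0.140; B 0.024; C 0.043.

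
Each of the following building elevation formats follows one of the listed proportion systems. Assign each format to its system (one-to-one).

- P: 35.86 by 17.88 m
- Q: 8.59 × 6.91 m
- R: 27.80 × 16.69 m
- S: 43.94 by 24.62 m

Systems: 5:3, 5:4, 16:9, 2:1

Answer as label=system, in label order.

P = 35.86/17.88 ≈ 2.006 → 2:1 (2.000)
Q = 8.59/6.91 ≈ 1.243 → 5:4 (1.250)
R = 27.80/16.69 ≈ 1.666 → 5:3 (1.667)
S = 43.94/24.62 ≈ 1.785 → 16:9 (1.778)

P=2:1, Q=5:4, R=5:3, S=16:9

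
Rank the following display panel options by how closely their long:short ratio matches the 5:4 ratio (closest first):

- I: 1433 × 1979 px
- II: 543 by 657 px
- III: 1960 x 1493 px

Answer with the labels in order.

II, III, I

I: 1979/1433 ≈ 1.381 → |1.381 − 1.250| = 0.131
II: 657/543 ≈ 1.210 → |1.210 − 1.250| = 0.040
III: 1960/1493 ≈ 1.313 → |1.313 − 1.250| = 0.063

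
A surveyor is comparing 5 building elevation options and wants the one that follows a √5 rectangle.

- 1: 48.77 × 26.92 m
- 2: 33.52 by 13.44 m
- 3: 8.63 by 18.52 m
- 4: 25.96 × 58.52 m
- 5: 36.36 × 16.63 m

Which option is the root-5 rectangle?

Ratios (long/short): 1 ≈ 1.812; 2 ≈ 2.494; 3 ≈ 2.146; 4 ≈ 2.254; 5 ≈ 2.186.
root-5 ≈ 2.236; option 4 is nearest (Δ 0.018).

4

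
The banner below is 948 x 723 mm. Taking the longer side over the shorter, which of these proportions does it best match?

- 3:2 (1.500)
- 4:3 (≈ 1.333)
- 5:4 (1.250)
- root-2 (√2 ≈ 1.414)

948/723 ≈ 1.311. Nearest candidates are 4:3 (1.333, off by 0.022) and 5:4 (1.250, off by 0.061).

4:3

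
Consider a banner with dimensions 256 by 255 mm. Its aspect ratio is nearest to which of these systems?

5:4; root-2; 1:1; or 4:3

Ratio = 256 / 255 ≈ 1.004.
Distances: 5:4 1.250 (Δ 0.246); root-2 1.414 (Δ 0.410); 1:1 1.000 (Δ 0.004); 4:3 1.333 (Δ 0.329).

1:1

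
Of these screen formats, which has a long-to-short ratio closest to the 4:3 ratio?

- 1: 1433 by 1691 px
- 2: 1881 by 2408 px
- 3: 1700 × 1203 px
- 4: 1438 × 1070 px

4

Target 4:3 ≈ 1.333.
1: 1.180 (Δ0.153)  2: 1.280 (Δ0.053)  3: 1.413 (Δ0.080)  4: 1.344 (Δ0.011)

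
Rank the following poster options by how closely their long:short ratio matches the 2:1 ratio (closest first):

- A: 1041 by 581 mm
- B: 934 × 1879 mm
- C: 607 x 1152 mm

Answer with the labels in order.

Ratios: A = 1041 / 581 ≈ 1.792; B = 1879 / 934 ≈ 2.012; C = 1152 / 607 ≈ 1.898.
|Δ from 2.000|: A 0.208; B 0.012; C 0.102.

B, C, A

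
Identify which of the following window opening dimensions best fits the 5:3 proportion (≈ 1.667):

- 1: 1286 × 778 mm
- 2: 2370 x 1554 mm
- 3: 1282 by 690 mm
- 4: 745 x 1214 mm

Ratios (long/short): 1 ≈ 1.653; 2 ≈ 1.525; 3 ≈ 1.858; 4 ≈ 1.630.
5:3 ≈ 1.667; option 1 is nearest (Δ 0.014).

1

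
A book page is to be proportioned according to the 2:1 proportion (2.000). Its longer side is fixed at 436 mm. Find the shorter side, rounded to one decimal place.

2:1 = 2.00000.
Shorter side = 436 ÷ 2.00000 ≈ 218.000 → 218.0 mm.

218.0 mm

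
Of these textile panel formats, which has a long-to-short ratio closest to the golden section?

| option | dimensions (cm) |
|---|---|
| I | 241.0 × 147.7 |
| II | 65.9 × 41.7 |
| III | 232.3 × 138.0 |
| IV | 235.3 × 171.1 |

Target golden ratio ≈ 1.618.
I: 1.632 (Δ0.014)  II: 1.580 (Δ0.038)  III: 1.683 (Δ0.065)  IV: 1.375 (Δ0.243)

I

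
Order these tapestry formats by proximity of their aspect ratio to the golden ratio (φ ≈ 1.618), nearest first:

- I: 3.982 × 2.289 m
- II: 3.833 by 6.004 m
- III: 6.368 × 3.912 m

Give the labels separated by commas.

I: 3.982/2.289 ≈ 1.740 → |1.740 − 1.618| = 0.122
II: 6.004/3.833 ≈ 1.566 → |1.566 − 1.618| = 0.052
III: 6.368/3.912 ≈ 1.628 → |1.628 − 1.618| = 0.010

III, II, I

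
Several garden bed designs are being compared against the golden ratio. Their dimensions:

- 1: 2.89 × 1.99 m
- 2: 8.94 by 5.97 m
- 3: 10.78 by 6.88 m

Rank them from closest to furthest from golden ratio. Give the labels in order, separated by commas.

3, 2, 1

1: 2.89/1.99 ≈ 1.452 → |1.452 − 1.618| = 0.166
2: 8.94/5.97 ≈ 1.497 → |1.497 − 1.618| = 0.121
3: 10.78/6.88 ≈ 1.567 → |1.567 − 1.618| = 0.051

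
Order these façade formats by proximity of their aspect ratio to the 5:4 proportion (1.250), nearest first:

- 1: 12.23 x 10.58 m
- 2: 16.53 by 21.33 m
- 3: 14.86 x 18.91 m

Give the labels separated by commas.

3, 2, 1

1: 12.23/10.58 ≈ 1.156 → |1.156 − 1.250| = 0.094
2: 21.33/16.53 ≈ 1.290 → |1.290 − 1.250| = 0.040
3: 18.91/14.86 ≈ 1.273 → |1.273 − 1.250| = 0.023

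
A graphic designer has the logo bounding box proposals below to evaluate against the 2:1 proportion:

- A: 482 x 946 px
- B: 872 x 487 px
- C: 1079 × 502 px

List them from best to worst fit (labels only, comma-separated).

A, C, B

Ratios: A = 946 / 482 ≈ 1.963; B = 872 / 487 ≈ 1.791; C = 1079 / 502 ≈ 2.149.
|Δ from 2.000|: A 0.037; B 0.209; C 0.149.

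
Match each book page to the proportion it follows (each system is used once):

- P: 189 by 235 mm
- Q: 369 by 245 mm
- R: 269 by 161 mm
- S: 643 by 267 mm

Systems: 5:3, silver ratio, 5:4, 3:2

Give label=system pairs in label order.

P=5:4, Q=3:2, R=5:3, S=silver ratio

Ratios: P ≈ 1.243; Q ≈ 1.506; R ≈ 1.671; S ≈ 2.408.
Targets: 5:3 ≈ 1.667; silver ratio ≈ 2.414; 5:4 ≈ 1.250; 3:2 ≈ 1.500.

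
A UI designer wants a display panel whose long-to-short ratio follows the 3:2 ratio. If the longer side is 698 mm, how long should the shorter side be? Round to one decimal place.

3:2 = 1.50000.
Shorter side = 698 ÷ 1.50000 ≈ 465.333 → 465.3 mm.

465.3 mm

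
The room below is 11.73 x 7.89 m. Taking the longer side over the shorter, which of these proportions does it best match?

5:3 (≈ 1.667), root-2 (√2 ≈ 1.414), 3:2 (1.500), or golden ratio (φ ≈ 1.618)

3:2

Ratio = 11.73 / 7.89 ≈ 1.487.
Distances: 5:3 1.667 (Δ 0.180); root-2 1.414 (Δ 0.073); 3:2 1.500 (Δ 0.013); golden ratio 1.618 (Δ 0.131).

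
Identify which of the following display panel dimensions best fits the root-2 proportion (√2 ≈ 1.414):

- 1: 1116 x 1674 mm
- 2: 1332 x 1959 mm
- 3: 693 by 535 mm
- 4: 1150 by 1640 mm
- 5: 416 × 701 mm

Target root-2 ≈ 1.414.
1: 1.500 (Δ0.086)  2: 1.471 (Δ0.057)  3: 1.295 (Δ0.119)  4: 1.426 (Δ0.012)  5: 1.685 (Δ0.271)

4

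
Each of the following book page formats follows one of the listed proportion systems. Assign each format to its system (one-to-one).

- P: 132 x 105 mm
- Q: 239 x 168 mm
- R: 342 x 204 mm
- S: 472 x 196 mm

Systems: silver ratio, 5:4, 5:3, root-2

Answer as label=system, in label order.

P = 132/105 ≈ 1.257 → 5:4 (1.250)
Q = 239/168 ≈ 1.423 → root-2 (1.414)
R = 342/204 ≈ 1.676 → 5:3 (1.667)
S = 472/196 ≈ 2.408 → silver ratio (2.414)

P=5:4, Q=root-2, R=5:3, S=silver ratio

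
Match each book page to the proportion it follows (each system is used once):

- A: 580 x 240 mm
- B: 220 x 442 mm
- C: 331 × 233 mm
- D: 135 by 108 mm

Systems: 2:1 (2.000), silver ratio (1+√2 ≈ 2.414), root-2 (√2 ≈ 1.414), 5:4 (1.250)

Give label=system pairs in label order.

A=silver ratio, B=2:1, C=root-2, D=5:4

A = 580/240 ≈ 2.417 → silver ratio (2.414)
B = 442/220 ≈ 2.009 → 2:1 (2.000)
C = 331/233 ≈ 1.421 → root-2 (1.414)
D = 135/108 ≈ 1.250 → 5:4 (1.250)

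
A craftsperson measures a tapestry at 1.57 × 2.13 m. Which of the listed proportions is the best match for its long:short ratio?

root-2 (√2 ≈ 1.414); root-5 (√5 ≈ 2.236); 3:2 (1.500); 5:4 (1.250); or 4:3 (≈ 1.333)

2.13/1.57 ≈ 1.357. Nearest candidates are 4:3 (1.333, off by 0.024) and root-2 (1.414, off by 0.057).

4:3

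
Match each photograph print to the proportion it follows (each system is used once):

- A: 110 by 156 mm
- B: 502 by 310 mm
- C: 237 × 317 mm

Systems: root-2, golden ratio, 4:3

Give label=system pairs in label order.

A=root-2, B=golden ratio, C=4:3

Ratios: A ≈ 1.418; B ≈ 1.619; C ≈ 1.338.
Targets: root-2 ≈ 1.414; golden ratio ≈ 1.618; 4:3 ≈ 1.333.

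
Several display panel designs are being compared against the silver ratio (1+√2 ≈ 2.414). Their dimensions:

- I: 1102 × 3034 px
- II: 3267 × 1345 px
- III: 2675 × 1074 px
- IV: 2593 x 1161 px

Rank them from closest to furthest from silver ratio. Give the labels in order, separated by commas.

I: 3034/1102 ≈ 2.753 → |2.753 − 2.414| = 0.339
II: 3267/1345 ≈ 2.429 → |2.429 − 2.414| = 0.015
III: 2675/1074 ≈ 2.491 → |2.491 − 2.414| = 0.077
IV: 2593/1161 ≈ 2.233 → |2.233 − 2.414| = 0.181

II, III, IV, I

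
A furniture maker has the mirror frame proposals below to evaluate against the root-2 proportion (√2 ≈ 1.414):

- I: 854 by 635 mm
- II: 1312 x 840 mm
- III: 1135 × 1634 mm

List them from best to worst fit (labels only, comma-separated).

III, I, II

Ratios: I = 854 / 635 ≈ 1.345; II = 1312 / 840 ≈ 1.562; III = 1634 / 1135 ≈ 1.440.
|Δ from 1.414|: I 0.069; II 0.148; III 0.026.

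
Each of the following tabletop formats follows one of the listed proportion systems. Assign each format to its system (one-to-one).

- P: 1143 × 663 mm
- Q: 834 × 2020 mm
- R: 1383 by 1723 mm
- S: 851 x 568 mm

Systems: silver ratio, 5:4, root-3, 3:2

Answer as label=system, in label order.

P = 1143/663 ≈ 1.724 → root-3 (1.732)
Q = 2020/834 ≈ 2.422 → silver ratio (2.414)
R = 1723/1383 ≈ 1.246 → 5:4 (1.250)
S = 851/568 ≈ 1.498 → 3:2 (1.500)

P=root-3, Q=silver ratio, R=5:4, S=3:2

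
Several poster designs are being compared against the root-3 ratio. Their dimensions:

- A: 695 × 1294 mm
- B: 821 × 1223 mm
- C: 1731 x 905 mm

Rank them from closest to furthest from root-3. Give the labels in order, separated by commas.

Ratios: A = 1294 / 695 ≈ 1.862; B = 1223 / 821 ≈ 1.490; C = 1731 / 905 ≈ 1.913.
|Δ from 1.732|: A 0.130; B 0.242; C 0.181.

A, C, B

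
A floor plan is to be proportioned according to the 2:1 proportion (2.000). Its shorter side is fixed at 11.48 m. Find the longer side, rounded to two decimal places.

22.96 m

2:1 = 2.00000.
Longer side = 11.48 × 2.00000 ≈ 22.9600 → 22.96 m.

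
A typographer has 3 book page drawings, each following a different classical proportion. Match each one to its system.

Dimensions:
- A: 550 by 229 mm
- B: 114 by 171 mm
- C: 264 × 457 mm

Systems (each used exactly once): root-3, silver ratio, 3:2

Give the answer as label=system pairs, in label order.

A=silver ratio, B=3:2, C=root-3

Ratios: A ≈ 2.402; B ≈ 1.500; C ≈ 1.731.
Targets: root-3 ≈ 1.732; silver ratio ≈ 2.414; 3:2 ≈ 1.500.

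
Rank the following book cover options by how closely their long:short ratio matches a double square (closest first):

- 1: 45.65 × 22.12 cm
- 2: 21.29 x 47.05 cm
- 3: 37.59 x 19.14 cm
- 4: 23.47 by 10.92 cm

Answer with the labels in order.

Ratios: 1 = 45.65 / 22.12 ≈ 2.064; 2 = 47.05 / 21.29 ≈ 2.210; 3 = 37.59 / 19.14 ≈ 1.964; 4 = 23.47 / 10.92 ≈ 2.149.
|Δ from 2.000|: 1 0.064; 2 0.210; 3 0.036; 4 0.149.

3, 1, 4, 2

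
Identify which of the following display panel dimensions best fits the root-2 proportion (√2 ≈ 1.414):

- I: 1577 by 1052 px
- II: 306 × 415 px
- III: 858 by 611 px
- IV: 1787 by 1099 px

III

Ratios (long/short): I ≈ 1.499; II ≈ 1.356; III ≈ 1.404; IV ≈ 1.626.
root-2 ≈ 1.414; option III is nearest (Δ 0.010).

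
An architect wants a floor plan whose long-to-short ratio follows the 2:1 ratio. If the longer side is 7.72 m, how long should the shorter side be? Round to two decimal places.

2:1 = 2.00000.
Shorter side = 7.72 ÷ 2.00000 ≈ 3.8600 → 3.86 m.

3.86 m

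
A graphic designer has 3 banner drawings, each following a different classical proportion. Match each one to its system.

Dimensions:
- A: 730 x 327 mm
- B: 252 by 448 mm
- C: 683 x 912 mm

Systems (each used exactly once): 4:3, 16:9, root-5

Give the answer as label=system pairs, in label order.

Ratios: A ≈ 2.232; B ≈ 1.778; C ≈ 1.335.
Targets: 4:3 ≈ 1.333; 16:9 ≈ 1.778; root-5 ≈ 2.236.

A=root-5, B=16:9, C=4:3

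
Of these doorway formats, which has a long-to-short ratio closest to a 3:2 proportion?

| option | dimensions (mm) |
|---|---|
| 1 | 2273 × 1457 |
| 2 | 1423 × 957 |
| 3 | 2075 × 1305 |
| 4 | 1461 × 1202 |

2

Target 3:2 ≈ 1.500.
1: 1.560 (Δ0.060)  2: 1.487 (Δ0.013)  3: 1.590 (Δ0.090)  4: 1.215 (Δ0.285)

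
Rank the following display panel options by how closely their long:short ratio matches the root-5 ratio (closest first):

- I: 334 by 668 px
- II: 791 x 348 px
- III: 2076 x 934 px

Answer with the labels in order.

III, II, I

Ratios: I = 668 / 334 ≈ 2.000; II = 791 / 348 ≈ 2.273; III = 2076 / 934 ≈ 2.223.
|Δ from 2.236|: I 0.236; II 0.037; III 0.013.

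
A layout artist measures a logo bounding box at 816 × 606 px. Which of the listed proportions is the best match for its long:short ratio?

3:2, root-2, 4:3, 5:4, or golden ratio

816/606 ≈ 1.347. Nearest candidates are 4:3 (1.333, off by 0.014) and root-2 (1.414, off by 0.067).

4:3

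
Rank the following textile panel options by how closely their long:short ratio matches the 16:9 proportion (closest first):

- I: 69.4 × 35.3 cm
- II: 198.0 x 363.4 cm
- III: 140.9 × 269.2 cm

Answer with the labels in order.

I: 69.4/35.3 ≈ 1.966 → |1.966 − 1.778| = 0.188
II: 363.4/198.0 ≈ 1.835 → |1.835 − 1.778| = 0.057
III: 269.2/140.9 ≈ 1.911 → |1.911 − 1.778| = 0.133

II, III, I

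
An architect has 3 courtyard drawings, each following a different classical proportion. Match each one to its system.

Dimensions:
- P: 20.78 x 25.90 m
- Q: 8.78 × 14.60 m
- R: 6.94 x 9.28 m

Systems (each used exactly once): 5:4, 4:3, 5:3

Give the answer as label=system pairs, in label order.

P=5:4, Q=5:3, R=4:3

P = 25.90/20.78 ≈ 1.246 → 5:4 (1.250)
Q = 14.60/8.78 ≈ 1.663 → 5:3 (1.667)
R = 9.28/6.94 ≈ 1.337 → 4:3 (1.333)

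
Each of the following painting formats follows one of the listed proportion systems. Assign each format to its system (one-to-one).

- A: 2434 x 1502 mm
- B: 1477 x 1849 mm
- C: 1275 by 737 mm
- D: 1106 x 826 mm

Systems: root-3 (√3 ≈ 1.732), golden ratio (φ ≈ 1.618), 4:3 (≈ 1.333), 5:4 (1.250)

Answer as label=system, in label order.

Ratios: A ≈ 1.621; B ≈ 1.252; C ≈ 1.730; D ≈ 1.339.
Targets: root-3 ≈ 1.732; golden ratio ≈ 1.618; 4:3 ≈ 1.333; 5:4 ≈ 1.250.

A=golden ratio, B=5:4, C=root-3, D=4:3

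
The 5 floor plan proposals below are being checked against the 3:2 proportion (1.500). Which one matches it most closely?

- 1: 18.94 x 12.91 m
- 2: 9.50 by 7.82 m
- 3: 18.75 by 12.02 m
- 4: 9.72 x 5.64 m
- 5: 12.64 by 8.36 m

Ratios (long/short): 1 ≈ 1.467; 2 ≈ 1.215; 3 ≈ 1.560; 4 ≈ 1.723; 5 ≈ 1.512.
3:2 ≈ 1.500; option 5 is nearest (Δ 0.012).

5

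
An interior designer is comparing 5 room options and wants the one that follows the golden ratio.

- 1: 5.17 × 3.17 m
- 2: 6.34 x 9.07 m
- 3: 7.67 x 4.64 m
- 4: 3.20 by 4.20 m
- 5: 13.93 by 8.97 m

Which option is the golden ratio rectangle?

1

Ratios (long/short): 1 ≈ 1.631; 2 ≈ 1.431; 3 ≈ 1.653; 4 ≈ 1.312; 5 ≈ 1.553.
golden ratio ≈ 1.618; option 1 is nearest (Δ 0.013).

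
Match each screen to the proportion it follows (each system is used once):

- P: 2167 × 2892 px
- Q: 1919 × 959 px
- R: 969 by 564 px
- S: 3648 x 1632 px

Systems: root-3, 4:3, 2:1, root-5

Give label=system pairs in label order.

P=4:3, Q=2:1, R=root-3, S=root-5

Ratios: P ≈ 1.335; Q ≈ 2.001; R ≈ 1.718; S ≈ 2.235.
Targets: root-3 ≈ 1.732; 4:3 ≈ 1.333; 2:1 ≈ 2.000; root-5 ≈ 2.236.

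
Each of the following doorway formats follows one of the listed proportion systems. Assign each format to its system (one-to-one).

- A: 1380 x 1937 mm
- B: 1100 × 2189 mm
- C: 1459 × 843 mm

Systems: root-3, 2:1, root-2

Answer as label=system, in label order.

A=root-2, B=2:1, C=root-3

A = 1937/1380 ≈ 1.404 → root-2 (1.414)
B = 2189/1100 ≈ 1.990 → 2:1 (2.000)
C = 1459/843 ≈ 1.731 → root-3 (1.732)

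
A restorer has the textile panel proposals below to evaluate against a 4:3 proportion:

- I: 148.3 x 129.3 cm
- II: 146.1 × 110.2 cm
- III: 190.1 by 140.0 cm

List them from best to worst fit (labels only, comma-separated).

Ratios: I = 148.3 / 129.3 ≈ 1.147; II = 146.1 / 110.2 ≈ 1.326; III = 190.1 / 140.0 ≈ 1.358.
|Δ from 1.333|: I 0.186; II 0.007; III 0.025.

II, III, I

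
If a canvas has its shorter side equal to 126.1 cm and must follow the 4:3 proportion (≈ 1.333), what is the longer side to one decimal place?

168.1 cm

4:3 ≈ 1.33333.
Longer side = 126.1 × 1.33333 ≈ 168.133 → 168.1 cm.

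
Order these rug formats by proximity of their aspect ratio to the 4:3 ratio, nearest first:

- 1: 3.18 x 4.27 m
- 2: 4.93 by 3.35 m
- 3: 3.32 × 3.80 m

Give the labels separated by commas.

1: 4.27/3.18 ≈ 1.343 → |1.343 − 1.333| = 0.010
2: 4.93/3.35 ≈ 1.472 → |1.472 − 1.333| = 0.139
3: 3.80/3.32 ≈ 1.145 → |1.145 − 1.333| = 0.188

1, 2, 3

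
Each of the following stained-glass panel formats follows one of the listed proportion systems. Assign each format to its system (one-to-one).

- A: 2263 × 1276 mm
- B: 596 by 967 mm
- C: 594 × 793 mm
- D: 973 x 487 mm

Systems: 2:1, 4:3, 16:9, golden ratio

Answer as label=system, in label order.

Ratios: A ≈ 1.774; B ≈ 1.622; C ≈ 1.335; D ≈ 1.998.
Targets: 2:1 ≈ 2.000; 4:3 ≈ 1.333; 16:9 ≈ 1.778; golden ratio ≈ 1.618.

A=16:9, B=golden ratio, C=4:3, D=2:1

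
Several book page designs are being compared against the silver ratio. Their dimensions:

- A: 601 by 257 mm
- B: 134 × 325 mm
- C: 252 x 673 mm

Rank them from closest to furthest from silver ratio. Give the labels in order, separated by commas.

B, A, C

Ratios: A = 601 / 257 ≈ 2.339; B = 325 / 134 ≈ 2.425; C = 673 / 252 ≈ 2.671.
|Δ from 2.414|: A 0.075; B 0.011; C 0.257.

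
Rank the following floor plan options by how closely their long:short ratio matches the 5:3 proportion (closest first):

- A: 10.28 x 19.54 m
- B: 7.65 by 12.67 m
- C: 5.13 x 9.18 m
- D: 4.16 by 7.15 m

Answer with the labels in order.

A: 19.54/10.28 ≈ 1.901 → |1.901 − 1.667| = 0.234
B: 12.67/7.65 ≈ 1.656 → |1.656 − 1.667| = 0.011
C: 9.18/5.13 ≈ 1.789 → |1.789 − 1.667| = 0.122
D: 7.15/4.16 ≈ 1.719 → |1.719 − 1.667| = 0.052

B, D, C, A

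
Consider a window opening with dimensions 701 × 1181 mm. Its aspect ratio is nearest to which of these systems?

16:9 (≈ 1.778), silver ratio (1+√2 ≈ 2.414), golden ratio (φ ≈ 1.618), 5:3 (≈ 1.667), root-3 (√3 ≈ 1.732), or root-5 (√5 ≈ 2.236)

5:3

1181/701 ≈ 1.685. Nearest candidates are 5:3 (1.667, off by 0.018) and root-3 (1.732, off by 0.047).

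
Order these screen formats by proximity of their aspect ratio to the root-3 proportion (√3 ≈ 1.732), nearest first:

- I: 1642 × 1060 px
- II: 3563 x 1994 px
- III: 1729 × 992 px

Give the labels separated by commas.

Ratios: I = 1642 / 1060 ≈ 1.549; II = 3563 / 1994 ≈ 1.787; III = 1729 / 992 ≈ 1.743.
|Δ from 1.732|: I 0.183; II 0.055; III 0.011.

III, II, I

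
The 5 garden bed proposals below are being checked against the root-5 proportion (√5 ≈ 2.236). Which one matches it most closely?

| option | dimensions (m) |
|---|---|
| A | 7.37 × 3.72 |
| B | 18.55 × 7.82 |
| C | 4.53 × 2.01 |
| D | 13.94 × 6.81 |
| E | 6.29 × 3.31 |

Target root-5 ≈ 2.236.
A: 1.981 (Δ0.255)  B: 2.372 (Δ0.136)  C: 2.254 (Δ0.018)  D: 2.047 (Δ0.189)  E: 1.900 (Δ0.336)

C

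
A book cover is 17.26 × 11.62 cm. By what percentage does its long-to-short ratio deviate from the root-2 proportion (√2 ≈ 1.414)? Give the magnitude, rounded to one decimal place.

5.0%

Ratio = 17.26 / 11.62 ≈ 1.4854.
Ideal root-2 ≈ 1.4142. |1.4854 − 1.4142| / 1.4142 ≈ 5.03% → 5.0%.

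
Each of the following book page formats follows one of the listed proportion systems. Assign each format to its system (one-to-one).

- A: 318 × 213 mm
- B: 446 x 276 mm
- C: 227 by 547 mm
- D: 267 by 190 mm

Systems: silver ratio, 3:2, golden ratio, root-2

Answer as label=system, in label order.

A = 318/213 ≈ 1.493 → 3:2 (1.500)
B = 446/276 ≈ 1.616 → golden ratio (1.618)
C = 547/227 ≈ 2.410 → silver ratio (2.414)
D = 267/190 ≈ 1.405 → root-2 (1.414)

A=3:2, B=golden ratio, C=silver ratio, D=root-2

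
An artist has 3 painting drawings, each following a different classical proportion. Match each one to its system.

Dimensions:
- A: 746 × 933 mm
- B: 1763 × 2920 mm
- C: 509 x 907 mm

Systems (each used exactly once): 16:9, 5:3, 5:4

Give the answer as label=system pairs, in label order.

A = 933/746 ≈ 1.251 → 5:4 (1.250)
B = 2920/1763 ≈ 1.656 → 5:3 (1.667)
C = 907/509 ≈ 1.782 → 16:9 (1.778)

A=5:4, B=5:3, C=16:9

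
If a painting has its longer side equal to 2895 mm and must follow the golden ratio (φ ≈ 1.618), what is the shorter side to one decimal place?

golden ratio ≈ 1.61803.
Shorter side = 2895 ÷ 1.61803 ≈ 1789.213 → 1789.2 mm.

1789.2 mm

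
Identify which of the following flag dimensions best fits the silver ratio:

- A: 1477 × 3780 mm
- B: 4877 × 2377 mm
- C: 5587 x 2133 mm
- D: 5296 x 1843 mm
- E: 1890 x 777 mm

E

Target silver ratio ≈ 2.414.
A: 2.559 (Δ0.145)  B: 2.052 (Δ0.362)  C: 2.619 (Δ0.205)  D: 2.874 (Δ0.460)  E: 2.432 (Δ0.018)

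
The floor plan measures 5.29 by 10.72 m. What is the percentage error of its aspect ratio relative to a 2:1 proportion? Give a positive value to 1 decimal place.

Ratio = 10.72 / 5.29 ≈ 2.0265.
Ideal 2:1 = 2.0000. |2.0265 − 2.0000| / 2.0000 ≈ 1.32% → 1.3%.

1.3%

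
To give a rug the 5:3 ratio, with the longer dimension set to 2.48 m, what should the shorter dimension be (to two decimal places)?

1.49 m

5:3 ≈ 1.66667.
Shorter side = 2.48 ÷ 1.66667 ≈ 1.4880 → 1.49 m.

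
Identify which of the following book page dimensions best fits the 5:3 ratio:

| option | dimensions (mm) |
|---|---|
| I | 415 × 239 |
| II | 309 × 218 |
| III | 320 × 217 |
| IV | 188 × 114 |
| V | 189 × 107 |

IV

Target 5:3 ≈ 1.667.
I: 1.736 (Δ0.069)  II: 1.417 (Δ0.250)  III: 1.475 (Δ0.192)  IV: 1.649 (Δ0.018)  V: 1.766 (Δ0.099)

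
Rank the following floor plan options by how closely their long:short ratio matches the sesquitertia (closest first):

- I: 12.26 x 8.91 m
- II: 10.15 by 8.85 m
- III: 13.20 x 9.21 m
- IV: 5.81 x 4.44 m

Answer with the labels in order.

IV, I, III, II

Ratios: I = 12.26 / 8.91 ≈ 1.376; II = 10.15 / 8.85 ≈ 1.147; III = 13.20 / 9.21 ≈ 1.433; IV = 5.81 / 4.44 ≈ 1.309.
|Δ from 1.333|: I 0.043; II 0.186; III 0.100; IV 0.024.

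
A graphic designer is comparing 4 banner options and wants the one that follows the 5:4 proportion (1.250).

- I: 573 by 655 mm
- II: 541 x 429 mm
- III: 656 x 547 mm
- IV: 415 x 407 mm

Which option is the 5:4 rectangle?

Ratios (long/short): I ≈ 1.143; II ≈ 1.261; III ≈ 1.199; IV ≈ 1.020.
5:4 ≈ 1.250; option II is nearest (Δ 0.011).

II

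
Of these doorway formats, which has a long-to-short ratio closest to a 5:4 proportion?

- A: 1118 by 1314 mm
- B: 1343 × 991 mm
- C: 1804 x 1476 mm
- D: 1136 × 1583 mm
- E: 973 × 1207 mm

Ratios (long/short): A ≈ 1.175; B ≈ 1.355; C ≈ 1.222; D ≈ 1.393; E ≈ 1.240.
5:4 ≈ 1.250; option E is nearest (Δ 0.010).

E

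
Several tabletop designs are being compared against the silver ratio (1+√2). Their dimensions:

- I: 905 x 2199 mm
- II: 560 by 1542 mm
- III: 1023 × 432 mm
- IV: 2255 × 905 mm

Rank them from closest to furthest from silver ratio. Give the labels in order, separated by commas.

Ratios: I = 2199 / 905 ≈ 2.430; II = 1542 / 560 ≈ 2.754; III = 1023 / 432 ≈ 2.368; IV = 2255 / 905 ≈ 2.492.
|Δ from 2.414|: I 0.016; II 0.340; III 0.046; IV 0.078.

I, III, IV, II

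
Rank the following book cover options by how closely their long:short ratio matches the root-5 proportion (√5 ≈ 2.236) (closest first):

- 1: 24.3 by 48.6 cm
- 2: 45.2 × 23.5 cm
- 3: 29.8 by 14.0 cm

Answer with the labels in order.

Ratios: 1 = 48.6 / 24.3 ≈ 2.000; 2 = 45.2 / 23.5 ≈ 1.923; 3 = 29.8 / 14.0 ≈ 2.129.
|Δ from 2.236|: 1 0.236; 2 0.313; 3 0.107.

3, 1, 2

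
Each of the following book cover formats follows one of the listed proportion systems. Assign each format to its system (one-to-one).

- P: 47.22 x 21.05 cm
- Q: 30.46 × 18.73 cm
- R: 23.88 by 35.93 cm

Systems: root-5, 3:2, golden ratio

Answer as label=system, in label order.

P = 47.22/21.05 ≈ 2.243 → root-5 (2.236)
Q = 30.46/18.73 ≈ 1.626 → golden ratio (1.618)
R = 35.93/23.88 ≈ 1.505 → 3:2 (1.500)

P=root-5, Q=golden ratio, R=3:2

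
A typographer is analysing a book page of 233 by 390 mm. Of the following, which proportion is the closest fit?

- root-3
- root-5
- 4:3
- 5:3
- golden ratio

Ratio = 390 / 233 ≈ 1.674.
Distances: root-3 1.732 (Δ 0.058); root-5 2.236 (Δ 0.562); 4:3 1.333 (Δ 0.341); 5:3 1.667 (Δ 0.007); golden ratio 1.618 (Δ 0.056).

5:3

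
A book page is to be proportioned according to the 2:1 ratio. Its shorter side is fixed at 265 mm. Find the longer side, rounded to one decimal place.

530.0 mm

2:1 = 2.00000.
Longer side = 265 × 2.00000 ≈ 530.000 → 530.0 mm.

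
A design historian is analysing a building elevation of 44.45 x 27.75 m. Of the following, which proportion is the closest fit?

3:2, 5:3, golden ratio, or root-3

Ratio = 44.45 / 27.75 ≈ 1.602.
Distances: 3:2 1.500 (Δ 0.102); 5:3 1.667 (Δ 0.065); golden ratio 1.618 (Δ 0.016); root-3 1.732 (Δ 0.130).

golden ratio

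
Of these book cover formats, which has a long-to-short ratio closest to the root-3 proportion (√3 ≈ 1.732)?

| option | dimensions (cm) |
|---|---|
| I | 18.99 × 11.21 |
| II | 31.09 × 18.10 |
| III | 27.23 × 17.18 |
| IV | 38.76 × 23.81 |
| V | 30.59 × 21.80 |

II

Ratios (long/short): I ≈ 1.694; II ≈ 1.718; III ≈ 1.585; IV ≈ 1.628; V ≈ 1.403.
root-3 ≈ 1.732; option II is nearest (Δ 0.014).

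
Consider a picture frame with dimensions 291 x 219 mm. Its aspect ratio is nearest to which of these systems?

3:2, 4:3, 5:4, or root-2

Ratio = 291 / 219 ≈ 1.329.
Distances: 3:2 1.500 (Δ 0.171); 4:3 1.333 (Δ 0.004); 5:4 1.250 (Δ 0.079); root-2 1.414 (Δ 0.085).

4:3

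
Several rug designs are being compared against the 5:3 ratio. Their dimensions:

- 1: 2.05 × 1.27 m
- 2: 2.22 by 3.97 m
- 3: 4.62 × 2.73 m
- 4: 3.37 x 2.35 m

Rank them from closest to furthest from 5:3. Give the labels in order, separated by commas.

Ratios: 1 = 2.05 / 1.27 ≈ 1.614; 2 = 3.97 / 2.22 ≈ 1.788; 3 = 4.62 / 2.73 ≈ 1.692; 4 = 3.37 / 2.35 ≈ 1.434.
|Δ from 1.667|: 1 0.053; 2 0.121; 3 0.025; 4 0.233.

3, 1, 2, 4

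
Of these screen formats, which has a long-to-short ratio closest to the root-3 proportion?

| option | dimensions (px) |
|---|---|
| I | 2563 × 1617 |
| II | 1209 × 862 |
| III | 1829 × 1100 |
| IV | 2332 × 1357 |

IV

Ratios (long/short): I ≈ 1.585; II ≈ 1.403; III ≈ 1.663; IV ≈ 1.718.
root-3 ≈ 1.732; option IV is nearest (Δ 0.014).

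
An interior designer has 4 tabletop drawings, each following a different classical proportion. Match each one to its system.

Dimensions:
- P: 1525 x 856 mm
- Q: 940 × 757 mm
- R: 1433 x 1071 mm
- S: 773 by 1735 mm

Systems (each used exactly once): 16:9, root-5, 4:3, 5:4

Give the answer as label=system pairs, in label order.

P=16:9, Q=5:4, R=4:3, S=root-5

P = 1525/856 ≈ 1.782 → 16:9 (1.778)
Q = 940/757 ≈ 1.242 → 5:4 (1.250)
R = 1433/1071 ≈ 1.338 → 4:3 (1.333)
S = 1735/773 ≈ 2.245 → root-5 (2.236)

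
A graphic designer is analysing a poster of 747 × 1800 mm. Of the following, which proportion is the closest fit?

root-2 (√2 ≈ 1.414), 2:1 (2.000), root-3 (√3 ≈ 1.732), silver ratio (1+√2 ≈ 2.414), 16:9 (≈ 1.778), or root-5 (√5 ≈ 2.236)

1800/747 ≈ 2.410. Nearest candidates are silver ratio (2.414, off by 0.004) and root-5 (2.236, off by 0.174).

silver ratio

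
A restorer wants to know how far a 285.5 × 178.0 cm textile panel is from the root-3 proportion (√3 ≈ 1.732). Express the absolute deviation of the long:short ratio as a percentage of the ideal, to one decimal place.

Ratio = 285.5 / 178.0 ≈ 1.6039.
Ideal root-3 ≈ 1.7321. |1.6039 − 1.7321| / 1.7321 ≈ 7.40% → 7.4%.

7.4%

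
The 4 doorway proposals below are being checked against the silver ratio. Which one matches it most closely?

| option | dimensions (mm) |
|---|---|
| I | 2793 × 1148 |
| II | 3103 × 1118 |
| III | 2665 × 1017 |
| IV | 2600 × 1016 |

I

Ratios (long/short): I ≈ 2.433; II ≈ 2.775; III ≈ 2.620; IV ≈ 2.559.
silver ratio ≈ 2.414; option I is nearest (Δ 0.019).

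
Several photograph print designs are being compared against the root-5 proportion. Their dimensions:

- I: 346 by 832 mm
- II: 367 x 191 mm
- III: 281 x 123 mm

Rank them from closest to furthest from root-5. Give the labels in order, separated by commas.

I: 832/346 ≈ 2.405 → |2.405 − 2.236| = 0.169
II: 367/191 ≈ 1.921 → |1.921 − 2.236| = 0.315
III: 281/123 ≈ 2.285 → |2.285 − 2.236| = 0.049

III, I, II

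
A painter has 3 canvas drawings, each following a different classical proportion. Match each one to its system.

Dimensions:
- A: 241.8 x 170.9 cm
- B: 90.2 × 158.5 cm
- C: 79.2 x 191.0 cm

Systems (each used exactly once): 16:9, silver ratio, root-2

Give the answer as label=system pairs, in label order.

A=root-2, B=16:9, C=silver ratio

Ratios: A ≈ 1.415; B ≈ 1.757; C ≈ 2.412.
Targets: 16:9 ≈ 1.778; silver ratio ≈ 2.414; root-2 ≈ 1.414.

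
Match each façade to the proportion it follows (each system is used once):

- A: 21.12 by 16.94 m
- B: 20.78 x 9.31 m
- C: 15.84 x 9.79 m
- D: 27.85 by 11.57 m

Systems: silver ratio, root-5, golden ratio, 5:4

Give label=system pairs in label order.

A=5:4, B=root-5, C=golden ratio, D=silver ratio

Ratios: A ≈ 1.247; B ≈ 2.232; C ≈ 1.618; D ≈ 2.407.
Targets: silver ratio ≈ 2.414; root-5 ≈ 2.236; golden ratio ≈ 1.618; 5:4 ≈ 1.250.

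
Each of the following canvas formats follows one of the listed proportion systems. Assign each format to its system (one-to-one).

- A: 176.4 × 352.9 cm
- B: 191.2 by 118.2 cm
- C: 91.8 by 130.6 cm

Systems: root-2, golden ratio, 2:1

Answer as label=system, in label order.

A = 352.9/176.4 ≈ 2.001 → 2:1 (2.000)
B = 191.2/118.2 ≈ 1.618 → golden ratio (1.618)
C = 130.6/91.8 ≈ 1.423 → root-2 (1.414)

A=2:1, B=golden ratio, C=root-2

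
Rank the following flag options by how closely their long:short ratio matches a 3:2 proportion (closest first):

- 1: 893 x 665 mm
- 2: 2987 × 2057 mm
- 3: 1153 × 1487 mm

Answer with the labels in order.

2, 1, 3

Ratios: 1 = 893 / 665 ≈ 1.343; 2 = 2987 / 2057 ≈ 1.452; 3 = 1487 / 1153 ≈ 1.290.
|Δ from 1.500|: 1 0.157; 2 0.048; 3 0.210.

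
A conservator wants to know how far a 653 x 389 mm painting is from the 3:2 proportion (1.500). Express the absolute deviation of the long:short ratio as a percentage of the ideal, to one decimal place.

Ratio = 653 / 389 ≈ 1.6787.
Ideal 3:2 = 1.5000. |1.6787 − 1.5000| / 1.5000 ≈ 11.91% → 11.9%.

11.9%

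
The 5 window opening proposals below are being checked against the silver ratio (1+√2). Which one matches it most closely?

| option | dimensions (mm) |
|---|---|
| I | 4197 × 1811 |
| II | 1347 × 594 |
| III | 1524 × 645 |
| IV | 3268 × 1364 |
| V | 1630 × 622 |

IV

Target silver ratio ≈ 2.414.
I: 2.318 (Δ0.096)  II: 2.268 (Δ0.146)  III: 2.363 (Δ0.051)  IV: 2.396 (Δ0.018)  V: 2.621 (Δ0.207)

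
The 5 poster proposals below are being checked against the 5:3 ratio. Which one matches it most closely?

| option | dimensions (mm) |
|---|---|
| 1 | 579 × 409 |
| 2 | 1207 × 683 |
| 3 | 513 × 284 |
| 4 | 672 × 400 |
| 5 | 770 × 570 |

4

Target 5:3 ≈ 1.667.
1: 1.416 (Δ0.251)  2: 1.767 (Δ0.100)  3: 1.806 (Δ0.139)  4: 1.680 (Δ0.013)  5: 1.351 (Δ0.316)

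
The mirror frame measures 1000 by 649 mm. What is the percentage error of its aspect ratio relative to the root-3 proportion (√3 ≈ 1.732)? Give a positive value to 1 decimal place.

Ratio = 1000 / 649 ≈ 1.5408.
Ideal root-3 ≈ 1.7321. |1.5408 − 1.7321| / 1.7321 ≈ 11.04% → 11.0%.

11.0%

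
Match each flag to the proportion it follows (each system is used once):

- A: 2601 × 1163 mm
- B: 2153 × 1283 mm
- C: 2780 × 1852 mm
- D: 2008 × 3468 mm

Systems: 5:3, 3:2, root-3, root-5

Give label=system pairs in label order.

A=root-5, B=5:3, C=3:2, D=root-3

A = 2601/1163 ≈ 2.236 → root-5 (2.236)
B = 2153/1283 ≈ 1.678 → 5:3 (1.667)
C = 2780/1852 ≈ 1.501 → 3:2 (1.500)
D = 3468/2008 ≈ 1.727 → root-3 (1.732)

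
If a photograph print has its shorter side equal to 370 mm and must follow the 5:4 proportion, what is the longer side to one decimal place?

5:4 = 1.25000.
Longer side = 370 × 1.25000 ≈ 462.500 → 462.5 mm.

462.5 mm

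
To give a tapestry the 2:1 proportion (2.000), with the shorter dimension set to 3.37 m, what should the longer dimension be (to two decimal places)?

2:1 = 2.00000.
Longer side = 3.37 × 2.00000 ≈ 6.7400 → 6.74 m.

6.74 m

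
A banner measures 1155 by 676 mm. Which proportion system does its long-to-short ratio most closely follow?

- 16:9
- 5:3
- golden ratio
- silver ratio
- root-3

root-3

1155/676 ≈ 1.709. Nearest candidates are root-3 (1.732, off by 0.023) and 5:3 (1.667, off by 0.042).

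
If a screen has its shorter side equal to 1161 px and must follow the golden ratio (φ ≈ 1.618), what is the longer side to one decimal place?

golden ratio ≈ 1.61803.
Longer side = 1161 × 1.61803 ≈ 1878.533 → 1878.5 px.

1878.5 px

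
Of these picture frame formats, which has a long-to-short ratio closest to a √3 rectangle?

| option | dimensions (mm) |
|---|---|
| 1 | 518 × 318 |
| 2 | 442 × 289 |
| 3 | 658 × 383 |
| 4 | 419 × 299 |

3

Ratios (long/short): 1 ≈ 1.629; 2 ≈ 1.529; 3 ≈ 1.718; 4 ≈ 1.401.
root-3 ≈ 1.732; option 3 is nearest (Δ 0.014).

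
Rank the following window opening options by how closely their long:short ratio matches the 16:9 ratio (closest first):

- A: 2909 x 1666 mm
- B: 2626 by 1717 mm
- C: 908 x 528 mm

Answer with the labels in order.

A, C, B

Ratios: A = 2909 / 1666 ≈ 1.746; B = 2626 / 1717 ≈ 1.529; C = 908 / 528 ≈ 1.720.
|Δ from 1.778|: A 0.032; B 0.249; C 0.058.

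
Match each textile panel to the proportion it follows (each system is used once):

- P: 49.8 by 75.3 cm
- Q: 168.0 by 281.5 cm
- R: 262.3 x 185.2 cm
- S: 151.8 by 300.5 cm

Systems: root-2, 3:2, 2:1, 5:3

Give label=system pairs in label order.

P=3:2, Q=5:3, R=root-2, S=2:1

P = 75.3/49.8 ≈ 1.512 → 3:2 (1.500)
Q = 281.5/168.0 ≈ 1.676 → 5:3 (1.667)
R = 262.3/185.2 ≈ 1.416 → root-2 (1.414)
S = 300.5/151.8 ≈ 1.980 → 2:1 (2.000)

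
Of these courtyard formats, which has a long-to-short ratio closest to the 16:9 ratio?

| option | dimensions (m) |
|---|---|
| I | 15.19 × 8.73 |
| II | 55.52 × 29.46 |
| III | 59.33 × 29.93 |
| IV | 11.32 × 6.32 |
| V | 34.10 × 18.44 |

IV

Ratios (long/short): I ≈ 1.740; II ≈ 1.885; III ≈ 1.982; IV ≈ 1.791; V ≈ 1.849.
16:9 ≈ 1.778; option IV is nearest (Δ 0.013).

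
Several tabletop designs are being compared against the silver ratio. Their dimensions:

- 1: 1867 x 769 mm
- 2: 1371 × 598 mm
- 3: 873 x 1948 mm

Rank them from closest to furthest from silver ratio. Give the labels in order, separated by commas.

1, 2, 3

1: 1867/769 ≈ 2.428 → |2.428 − 2.414| = 0.014
2: 1371/598 ≈ 2.293 → |2.293 − 2.414| = 0.121
3: 1948/873 ≈ 2.231 → |2.231 − 2.414| = 0.183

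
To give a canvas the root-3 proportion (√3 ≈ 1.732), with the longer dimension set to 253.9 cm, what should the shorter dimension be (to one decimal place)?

146.6 cm

root-3 ≈ 1.73205.
Shorter side = 253.9 ÷ 1.73205 ≈ 146.589 → 146.6 cm.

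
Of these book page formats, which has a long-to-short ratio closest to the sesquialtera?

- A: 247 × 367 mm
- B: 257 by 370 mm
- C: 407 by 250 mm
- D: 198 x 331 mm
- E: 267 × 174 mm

Target 3:2 ≈ 1.500.
A: 1.486 (Δ0.014)  B: 1.440 (Δ0.060)  C: 1.628 (Δ0.128)  D: 1.672 (Δ0.172)  E: 1.534 (Δ0.034)

A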